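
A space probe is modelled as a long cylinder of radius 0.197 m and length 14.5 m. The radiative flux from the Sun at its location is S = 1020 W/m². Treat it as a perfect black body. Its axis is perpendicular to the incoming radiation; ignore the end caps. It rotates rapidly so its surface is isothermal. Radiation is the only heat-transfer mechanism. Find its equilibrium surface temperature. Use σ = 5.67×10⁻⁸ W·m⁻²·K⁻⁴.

At equilibrium, absorbed power = emitted power.
Absorbing cross-section = 2rL = 5.713 m²; emitting surface = 2πrL = 17.95 m² (ratio π).
S·A_cross = εσ·A_surf·T⁴  ⇒  T⁴ = S/(πσ).
T⁴ = 1.00·1020/(π·5.67×10⁻⁸) = 5.726×10⁹ K⁴.
T = (5.726×10⁹)^(1/4).

T ≈ 275 K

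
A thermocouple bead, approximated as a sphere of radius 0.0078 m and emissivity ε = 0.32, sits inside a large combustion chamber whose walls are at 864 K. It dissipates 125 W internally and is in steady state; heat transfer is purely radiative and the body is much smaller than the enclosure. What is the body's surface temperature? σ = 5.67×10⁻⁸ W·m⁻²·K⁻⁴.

For a small grey body in a large enclosure, net radiated power = εσA(T⁴ − T_w⁴).
Steady state: P = εσA(T⁴ − T_w⁴) with A = 4πr² = 7.645×10⁻⁴ m².
T⁴ = P/(εσA) + T_w⁴ = 125/(0.32·5.67×10⁻⁸·7.645×10⁻⁴) + (864)⁴
    = 9.011×10¹² + 5.573×10¹¹ = 9.568×10¹² K⁴.

T ≈ 1760 K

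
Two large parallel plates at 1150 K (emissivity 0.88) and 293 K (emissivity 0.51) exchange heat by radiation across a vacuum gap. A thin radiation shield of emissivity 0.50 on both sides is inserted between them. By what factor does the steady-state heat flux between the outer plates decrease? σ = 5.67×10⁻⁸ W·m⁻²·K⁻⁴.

factor ≈ 2.43

Without shield: q₀ = σΔ(T⁴)/(1/ε₁+1/ε₂−1) with denominator 2.097.
With shield the two gaps are in series; the resistances add: (1/ε₁+1/ε_s−1)+(1/ε_s+1/ε₂−1) = 2.136+2.961 = 5.097.
Heat-flux ratio q₀/q = 5.097/2.097.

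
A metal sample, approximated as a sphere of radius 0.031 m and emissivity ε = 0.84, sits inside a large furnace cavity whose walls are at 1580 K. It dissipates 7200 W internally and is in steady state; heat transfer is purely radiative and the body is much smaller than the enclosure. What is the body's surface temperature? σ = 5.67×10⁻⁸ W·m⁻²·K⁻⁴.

For a small grey body in a large enclosure, net radiated power = εσA(T⁴ − T_w⁴).
Steady state: P = εσA(T⁴ − T_w⁴) with A = 4πr² = 0.01208 m².
T⁴ = P/(εσA) + T_w⁴ = 7200/(0.84·5.67×10⁻⁸·0.01208) + (1580)⁴
    = 1.252×10¹³ + 6.232×10¹² = 1.875×10¹³ K⁴.

T ≈ 2080 K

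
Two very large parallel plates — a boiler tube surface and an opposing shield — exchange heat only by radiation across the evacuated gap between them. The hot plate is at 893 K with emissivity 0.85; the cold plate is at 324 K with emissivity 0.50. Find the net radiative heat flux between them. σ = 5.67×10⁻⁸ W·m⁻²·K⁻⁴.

For two infinite grey parallel plates, q = σ(T₁⁴ − T₂⁴)/(1/ε₁ + 1/ε₂ − 1).
T₁⁴ − T₂⁴ = 6.359×10¹¹ − 1.102×10¹⁰ = 6.249×10¹¹ K⁴.
1/ε₁ + 1/ε₂ − 1 = 1.176 + 2.000 − 1 = 2.176.
q = 5.67×10⁻⁸ × 6.249×10¹¹ / 2.176.

q ≈ 16300 W/m²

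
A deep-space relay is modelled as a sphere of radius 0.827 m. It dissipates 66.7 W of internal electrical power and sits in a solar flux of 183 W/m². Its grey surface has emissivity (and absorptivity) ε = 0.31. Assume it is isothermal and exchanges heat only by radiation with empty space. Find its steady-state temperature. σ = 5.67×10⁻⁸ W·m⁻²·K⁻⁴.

At steady state, absorbed solar power + internal power = radiated power.
Absorbed: α·S·A_cross = 0.31·183·2.149 = 121.9 W (cross-section πr²).
Total input = 121.9 + 66.7 = 188.6 W.
Radiated: εσ·A_surf·T⁴ with A_surf = 4πr² = 8.595 m².
T⁴ = 188.6/(0.31·5.67×10⁻⁸·8.595) = 1.248×10⁹ K⁴.

T ≈ 188 K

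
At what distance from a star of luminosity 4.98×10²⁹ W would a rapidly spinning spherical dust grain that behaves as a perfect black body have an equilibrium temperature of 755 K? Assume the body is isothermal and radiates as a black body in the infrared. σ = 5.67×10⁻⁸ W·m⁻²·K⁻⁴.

d ≈ 7.33×10¹¹ m

For an isothermal black-emitting sphere, (1−a)S·πr² = σ·4πr²·T⁴ ⇒ S = 4σT⁴/(1−a).
S = 4·5.67×10⁻⁸·(755)⁴/1.00 = 73690 W/m².
Flux falls as S = L/(4πd²), so d = √(L/(4πS)) = √(4.98×10²⁹/(4π·73690)).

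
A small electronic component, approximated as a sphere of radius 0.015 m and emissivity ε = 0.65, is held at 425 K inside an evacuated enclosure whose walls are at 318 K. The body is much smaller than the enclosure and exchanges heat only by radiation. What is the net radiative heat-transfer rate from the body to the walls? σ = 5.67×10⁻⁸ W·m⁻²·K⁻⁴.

P_net ≈ 2.33 W

For a small grey body in a large enclosure: P_net = εσA(T_body⁴ − T_wall⁴).
A = 4πr² = 0.002827 m²; T_body⁴ − T_wall⁴ = 3.263×10¹⁰ − 1.023×10¹⁰ = 2.240×10¹⁰ K⁴.
|P_net| = 0.65·5.67×10⁻⁸·0.002827·2.240×10¹⁰.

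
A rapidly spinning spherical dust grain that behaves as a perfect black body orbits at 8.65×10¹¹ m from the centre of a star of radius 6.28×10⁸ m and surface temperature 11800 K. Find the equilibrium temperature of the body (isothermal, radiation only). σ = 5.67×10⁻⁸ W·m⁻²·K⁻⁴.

The star's surface emits σT_*⁴; at distance d the flux is S = σT_*⁴(R_*/d)².
S = 5.67×10⁻⁸·(11800)⁴·(6.28×10⁸/8.65×10¹¹)² = 579.4 W/m².
For an isothermal sphere T⁴ = (1−a)S/(4σ) = 2.555×10⁹ K⁴.

T ≈ 225 K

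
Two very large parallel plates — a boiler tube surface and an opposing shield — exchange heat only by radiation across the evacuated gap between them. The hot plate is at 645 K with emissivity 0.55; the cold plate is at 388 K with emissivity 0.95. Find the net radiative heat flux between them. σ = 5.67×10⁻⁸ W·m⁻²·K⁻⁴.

q ≈ 4560 W/m²

For two infinite grey parallel plates, q = σ(T₁⁴ − T₂⁴)/(1/ε₁ + 1/ε₂ − 1).
T₁⁴ − T₂⁴ = 1.731×10¹¹ − 2.266×10¹⁰ = 1.504×10¹¹ K⁴.
1/ε₁ + 1/ε₂ − 1 = 1.818 + 1.053 − 1 = 1.871.
q = 5.67×10⁻⁸ × 1.504×10¹¹ / 1.871.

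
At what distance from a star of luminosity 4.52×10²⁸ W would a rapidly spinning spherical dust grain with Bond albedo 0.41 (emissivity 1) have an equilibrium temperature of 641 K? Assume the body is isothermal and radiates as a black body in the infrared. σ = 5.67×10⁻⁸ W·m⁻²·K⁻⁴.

d ≈ 2.35×10¹¹ m

For an isothermal black-emitting sphere, (1−a)S·πr² = σ·4πr²·T⁴ ⇒ S = 4σT⁴/(1−a).
S = 4·5.67×10⁻⁸·(641)⁴/0.590 = 64900 W/m².
Flux falls as S = L/(4πd²), so d = √(L/(4πS)) = √(4.52×10²⁸/(4π·64900)).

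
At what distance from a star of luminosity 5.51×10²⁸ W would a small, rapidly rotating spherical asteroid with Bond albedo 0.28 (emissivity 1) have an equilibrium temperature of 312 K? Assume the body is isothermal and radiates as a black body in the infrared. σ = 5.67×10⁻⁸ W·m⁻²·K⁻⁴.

d ≈ 1.21×10¹² m

For an isothermal black-emitting sphere, (1−a)S·πr² = σ·4πr²·T⁴ ⇒ S = 4σT⁴/(1−a).
S = 4·5.67×10⁻⁸·(312)⁴/0.720 = 2985 W/m².
Flux falls as S = L/(4πd²), so d = √(L/(4πS)) = √(5.51×10²⁸/(4π·2985)).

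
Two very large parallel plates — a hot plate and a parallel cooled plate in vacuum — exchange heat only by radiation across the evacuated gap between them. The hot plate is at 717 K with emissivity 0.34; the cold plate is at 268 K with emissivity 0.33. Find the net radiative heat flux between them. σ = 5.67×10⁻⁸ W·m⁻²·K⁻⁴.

q ≈ 2960 W/m²

For two infinite grey parallel plates, q = σ(T₁⁴ − T₂⁴)/(1/ε₁ + 1/ε₂ − 1).
T₁⁴ − T₂⁴ = 2.643×10¹¹ − 5.159×10⁹ = 2.591×10¹¹ K⁴.
1/ε₁ + 1/ε₂ − 1 = 2.941 + 3.030 − 1 = 4.971.
q = 5.67×10⁻⁸ × 2.591×10¹¹ / 4.971.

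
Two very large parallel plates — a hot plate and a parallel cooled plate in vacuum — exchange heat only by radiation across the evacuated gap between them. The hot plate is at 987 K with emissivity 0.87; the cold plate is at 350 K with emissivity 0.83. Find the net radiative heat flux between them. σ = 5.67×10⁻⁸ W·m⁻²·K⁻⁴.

For two infinite grey parallel plates, q = σ(T₁⁴ − T₂⁴)/(1/ε₁ + 1/ε₂ − 1).
T₁⁴ − T₂⁴ = 9.490×10¹¹ − 1.501×10¹⁰ = 9.340×10¹¹ K⁴.
1/ε₁ + 1/ε₂ − 1 = 1.149 + 1.205 − 1 = 1.354.
q = 5.67×10⁻⁸ × 9.340×10¹¹ / 1.354.

q ≈ 39100 W/m²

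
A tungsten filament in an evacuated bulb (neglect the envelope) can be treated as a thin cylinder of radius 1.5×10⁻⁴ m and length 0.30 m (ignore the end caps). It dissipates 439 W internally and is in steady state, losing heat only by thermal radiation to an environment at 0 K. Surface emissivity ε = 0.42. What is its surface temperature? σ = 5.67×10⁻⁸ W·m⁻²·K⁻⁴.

T ≈ 2840 K

Steady state: internal power = radiated power, P = εσA T⁴.
Radiating area A = 2πrL = 2.827×10⁻⁴ m².
T⁴ = P/(εσA) = 439/(0.42·5.67×10⁻⁸·2.827×10⁻⁴) = 6.520×10¹³ K⁴.
T = (6.520×10¹³)^(1/4).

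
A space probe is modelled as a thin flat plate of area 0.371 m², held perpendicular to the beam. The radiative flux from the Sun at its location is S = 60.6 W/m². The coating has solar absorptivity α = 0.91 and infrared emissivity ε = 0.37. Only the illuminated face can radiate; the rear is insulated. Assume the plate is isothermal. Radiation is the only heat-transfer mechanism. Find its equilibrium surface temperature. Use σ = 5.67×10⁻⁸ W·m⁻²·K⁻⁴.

At equilibrium, absorbed power = emitted power.
Absorbing cross-section = A = 0.3710 m²; emitting surface = A = 0.3710 m² (ratio 1).
αS·A_cross = εσ·A_surf·T⁴  ⇒  T⁴ = αS/(ε·1σ).
T⁴ = 0.910·60.6/(0.37·1·5.67×10⁻⁸) = 2.629×10⁹ K⁴.
T = (2.629×10⁹)^(1/4).

T ≈ 226 K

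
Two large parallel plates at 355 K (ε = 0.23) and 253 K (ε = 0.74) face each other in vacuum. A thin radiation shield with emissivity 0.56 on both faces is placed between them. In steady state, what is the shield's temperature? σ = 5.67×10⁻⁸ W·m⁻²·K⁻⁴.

In steady state the net flux on the hot side equals that on the cold side.
σ(T₁⁴−T_s⁴)/D₁ = σ(T_s⁴−T₂⁴)/D₂, with D₁ = 1/ε₁+1/ε_s−1 = 5.134, D₂ = 1/ε_s+1/ε₂−1 = 2.137.
Solve for T_s⁴: T_s⁴ = (D₂·T₁⁴ + D₁·T₂⁴)/(D₁+D₂) = 7.561×10⁹ K⁴.

T_s ≈ 295 K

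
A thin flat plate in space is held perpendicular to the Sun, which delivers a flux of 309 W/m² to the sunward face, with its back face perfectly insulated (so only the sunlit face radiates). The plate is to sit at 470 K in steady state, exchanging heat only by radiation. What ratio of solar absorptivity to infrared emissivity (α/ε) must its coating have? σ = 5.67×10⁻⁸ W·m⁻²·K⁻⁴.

Balance: αS·A = εσ·1A·T⁴ ⇒ α/ε = σT⁴/S.
α/ε = 5.67×10⁻⁸·(470)⁴/309 = 5.67×10⁻⁸·4.880×10¹⁰/309.

α/ε ≈ 8.95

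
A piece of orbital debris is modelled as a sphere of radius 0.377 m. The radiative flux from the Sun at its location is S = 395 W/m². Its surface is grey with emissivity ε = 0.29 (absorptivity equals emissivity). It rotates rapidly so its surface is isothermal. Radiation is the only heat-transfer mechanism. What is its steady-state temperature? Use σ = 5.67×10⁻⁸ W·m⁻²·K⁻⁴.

At equilibrium, absorbed power = emitted power.
Absorbing cross-section = πr² = 0.4465 m²; emitting surface = 4πr² = 1.786 m² (ratio 4).
εS·A_cross = εσ·A_surf·T⁴  ⇒  T⁴ = S/(4σ)   (ε cancels).
T⁴ = 395/(4·5.67×10⁻⁸) = 1.742×10⁹ K⁴.
T = (1.742×10⁹)^(1/4).

T ≈ 204 K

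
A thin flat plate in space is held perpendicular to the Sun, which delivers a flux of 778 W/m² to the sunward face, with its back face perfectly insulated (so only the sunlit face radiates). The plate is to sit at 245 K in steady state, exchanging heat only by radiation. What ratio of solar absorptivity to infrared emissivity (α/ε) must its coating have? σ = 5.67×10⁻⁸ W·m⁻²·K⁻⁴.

α/ε ≈ 0.263

Balance: αS·A = εσ·1A·T⁴ ⇒ α/ε = σT⁴/S.
α/ε = 5.67×10⁻⁸·(245)⁴/778 = 5.67×10⁻⁸·3.603×10⁹/778.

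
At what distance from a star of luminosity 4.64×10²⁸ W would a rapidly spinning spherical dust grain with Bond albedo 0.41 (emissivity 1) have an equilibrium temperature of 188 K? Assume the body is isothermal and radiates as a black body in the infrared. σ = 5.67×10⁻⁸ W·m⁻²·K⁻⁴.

d ≈ 2.77×10¹² m

For an isothermal black-emitting sphere, (1−a)S·πr² = σ·4πr²·T⁴ ⇒ S = 4σT⁴/(1−a).
S = 4·5.67×10⁻⁸·(188)⁴/0.590 = 480.2 W/m².
Flux falls as S = L/(4πd²), so d = √(L/(4πS)) = √(4.64×10²⁸/(4π·480.2)).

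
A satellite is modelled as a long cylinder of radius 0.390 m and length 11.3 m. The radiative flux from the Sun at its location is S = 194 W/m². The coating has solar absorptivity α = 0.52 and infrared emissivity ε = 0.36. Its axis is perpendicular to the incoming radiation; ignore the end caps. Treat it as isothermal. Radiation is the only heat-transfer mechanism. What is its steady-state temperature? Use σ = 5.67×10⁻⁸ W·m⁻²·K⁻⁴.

At equilibrium, absorbed power = emitted power.
Absorbing cross-section = 2rL = 8.814 m²; emitting surface = 2πrL = 27.69 m² (ratio π).
αS·A_cross = εσ·A_surf·T⁴  ⇒  T⁴ = αS/(ε·πσ).
T⁴ = 0.520·194/(0.36·π·5.67×10⁻⁸) = 1.573×10⁹ K⁴.
T = (1.573×10⁹)^(1/4).

T ≈ 199 K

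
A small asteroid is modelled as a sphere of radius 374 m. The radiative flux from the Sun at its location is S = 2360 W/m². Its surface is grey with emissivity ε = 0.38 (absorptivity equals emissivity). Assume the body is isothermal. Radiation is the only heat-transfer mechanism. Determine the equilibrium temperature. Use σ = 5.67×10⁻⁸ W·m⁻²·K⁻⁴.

T ≈ 319 K

At equilibrium, absorbed power = emitted power.
Absorbing cross-section = πr² = 4.394×10⁵ m²; emitting surface = 4πr² = 1.758×10⁶ m² (ratio 4).
εS·A_cross = εσ·A_surf·T⁴  ⇒  T⁴ = S/(4σ)   (ε cancels).
T⁴ = 2360/(4·5.67×10⁻⁸) = 1.041×10¹⁰ K⁴.
T = (1.041×10¹⁰)^(1/4).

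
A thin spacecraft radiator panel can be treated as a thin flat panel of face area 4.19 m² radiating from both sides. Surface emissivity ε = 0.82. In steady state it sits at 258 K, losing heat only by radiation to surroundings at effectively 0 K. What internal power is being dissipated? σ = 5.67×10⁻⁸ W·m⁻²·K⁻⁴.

P ≈ 1730 W

Steady state: P = εσA T⁴.
A = 2·4.19 = 8.380 m²; T⁴ = (258)⁴ = 4.431×10⁹ K⁴.
P = 0.82 × 5.67×10⁻⁸ × 8.380 × 4.431×10⁹.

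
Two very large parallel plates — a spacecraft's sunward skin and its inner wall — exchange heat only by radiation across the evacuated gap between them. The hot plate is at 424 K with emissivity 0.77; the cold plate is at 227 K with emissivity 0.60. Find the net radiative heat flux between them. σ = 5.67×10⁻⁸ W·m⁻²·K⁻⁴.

q ≈ 856 W/m²

For two infinite grey parallel plates, q = σ(T₁⁴ − T₂⁴)/(1/ε₁ + 1/ε₂ − 1).
T₁⁴ − T₂⁴ = 3.232×10¹⁰ − 2.655×10⁹ = 2.966×10¹⁰ K⁴.
1/ε₁ + 1/ε₂ − 1 = 1.299 + 1.667 − 1 = 1.965.
q = 5.67×10⁻⁸ × 2.966×10¹⁰ / 1.965.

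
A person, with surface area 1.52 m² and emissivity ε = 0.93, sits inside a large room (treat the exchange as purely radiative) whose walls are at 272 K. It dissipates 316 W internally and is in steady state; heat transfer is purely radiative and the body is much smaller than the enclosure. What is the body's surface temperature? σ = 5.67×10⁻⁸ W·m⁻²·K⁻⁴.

For a small grey body in a large enclosure, net radiated power = εσA(T⁴ − T_w⁴).
Steady state: P = εσA(T⁴ − T_w⁴) with A = 1.52 m².
T⁴ = P/(εσA) + T_w⁴ = 316/(0.93·5.67×10⁻⁸·1.520) + (272)⁴
    = 3.943×10⁹ + 5.474×10⁹ = 9.416×10⁹ K⁴.

T ≈ 312 K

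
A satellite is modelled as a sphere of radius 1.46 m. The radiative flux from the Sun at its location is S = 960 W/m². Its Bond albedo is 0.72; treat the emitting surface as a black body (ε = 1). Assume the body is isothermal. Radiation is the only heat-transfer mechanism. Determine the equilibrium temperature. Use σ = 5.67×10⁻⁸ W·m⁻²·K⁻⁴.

T ≈ 186 K

At equilibrium, absorbed power = emitted power.
Absorbing cross-section = πr² = 6.697 m²; emitting surface = 4πr² = 26.79 m² (ratio 4).
(1−a)S·A_cross = εσ·A_surf·T⁴  ⇒  T⁴ = (1−a)S/(4σ).
T⁴ = 0.280·960/(4·5.67×10⁻⁸) = 1.185×10⁹ K⁴.
T = (1.185×10⁹)^(1/4).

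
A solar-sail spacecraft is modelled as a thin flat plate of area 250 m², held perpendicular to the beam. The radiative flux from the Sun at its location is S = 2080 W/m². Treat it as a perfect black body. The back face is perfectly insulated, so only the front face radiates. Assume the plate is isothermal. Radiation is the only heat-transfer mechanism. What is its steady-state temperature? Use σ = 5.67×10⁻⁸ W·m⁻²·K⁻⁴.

At equilibrium, absorbed power = emitted power.
Absorbing cross-section = A = 250.0 m²; emitting surface = A = 250.0 m² (ratio 1).
S·A_cross = εσ·A_surf·T⁴  ⇒  T⁴ = S/(1σ).
T⁴ = 1.00·2080/(1·5.67×10⁻⁸) = 3.668×10¹⁰ K⁴.
T = (3.668×10¹⁰)^(1/4).

T ≈ 438 K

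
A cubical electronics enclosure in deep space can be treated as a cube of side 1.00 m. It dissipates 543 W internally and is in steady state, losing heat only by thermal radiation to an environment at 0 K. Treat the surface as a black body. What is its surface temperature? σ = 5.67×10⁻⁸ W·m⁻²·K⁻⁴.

T ≈ 200 K

Steady state: internal power = radiated power, P = εσA T⁴.
Radiating area A = 6L² = 6.000 m².
T⁴ = P/(εσA) = 543/(1.0·5.67×10⁻⁸·6.000) = 1.596×10⁹ K⁴.
T = (1.596×10⁹)^(1/4).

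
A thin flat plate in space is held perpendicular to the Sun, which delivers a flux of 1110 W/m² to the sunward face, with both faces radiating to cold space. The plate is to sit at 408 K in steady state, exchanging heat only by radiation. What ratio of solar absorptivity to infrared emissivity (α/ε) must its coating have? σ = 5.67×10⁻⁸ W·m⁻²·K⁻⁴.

Balance: αS·A = εσ·2A·T⁴ ⇒ α/ε = 2σT⁴/S.
α/ε = 2·5.67×10⁻⁸·(408)⁴/1110 = 2·5.67×10⁻⁸·2.771×10¹⁰/1110.

α/ε ≈ 2.83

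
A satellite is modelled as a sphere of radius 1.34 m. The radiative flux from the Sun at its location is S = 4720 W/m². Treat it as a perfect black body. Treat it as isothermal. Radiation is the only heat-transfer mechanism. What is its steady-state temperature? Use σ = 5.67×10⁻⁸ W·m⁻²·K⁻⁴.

T ≈ 380 K

At equilibrium, absorbed power = emitted power.
Absorbing cross-section = πr² = 5.641 m²; emitting surface = 4πr² = 22.56 m² (ratio 4).
S·A_cross = εσ·A_surf·T⁴  ⇒  T⁴ = S/(4σ).
T⁴ = 1.00·4720/(4·5.67×10⁻⁸) = 2.081×10¹⁰ K⁴.
T = (2.081×10¹⁰)^(1/4).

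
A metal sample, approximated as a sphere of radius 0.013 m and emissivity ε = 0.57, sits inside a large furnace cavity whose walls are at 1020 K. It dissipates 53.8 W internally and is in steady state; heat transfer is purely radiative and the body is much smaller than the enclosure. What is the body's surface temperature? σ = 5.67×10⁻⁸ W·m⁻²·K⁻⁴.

For a small grey body in a large enclosure, net radiated power = εσA(T⁴ − T_w⁴).
Steady state: P = εσA(T⁴ − T_w⁴) with A = 4πr² = 0.002124 m².
T⁴ = P/(εσA) + T_w⁴ = 53.8/(0.57·5.67×10⁻⁸·0.002124) + (1020)⁴
    = 7.838×10¹¹ + 1.082×10¹² = 1.866×10¹² K⁴.

T ≈ 1170 K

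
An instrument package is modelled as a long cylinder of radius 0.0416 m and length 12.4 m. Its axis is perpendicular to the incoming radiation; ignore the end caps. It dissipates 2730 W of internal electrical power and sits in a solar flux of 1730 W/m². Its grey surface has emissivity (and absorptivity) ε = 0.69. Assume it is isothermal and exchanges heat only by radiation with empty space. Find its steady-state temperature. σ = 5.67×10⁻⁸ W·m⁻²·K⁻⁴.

At steady state, absorbed solar power + internal power = radiated power.
Absorbed: α·S·A_cross = 0.69·1730·1.032 = 1232 W (cross-section 2rL).
Total input = 1232 + 2730 = 3962 W.
Radiated: εσ·A_surf·T⁴ with A_surf = 2πrL = 3.241 m².
T⁴ = 3962/(0.69·5.67×10⁻⁸·3.241) = 3.124×10¹⁰ K⁴.

T ≈ 420 K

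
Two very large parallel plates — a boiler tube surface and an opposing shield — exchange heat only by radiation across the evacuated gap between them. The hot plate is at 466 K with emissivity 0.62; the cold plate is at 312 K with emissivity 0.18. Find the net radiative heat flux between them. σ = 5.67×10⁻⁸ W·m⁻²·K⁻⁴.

For two infinite grey parallel plates, q = σ(T₁⁴ − T₂⁴)/(1/ε₁ + 1/ε₂ − 1).
T₁⁴ − T₂⁴ = 4.716×10¹⁰ − 9.476×10⁹ = 3.768×10¹⁰ K⁴.
1/ε₁ + 1/ε₂ − 1 = 1.613 + 5.556 − 1 = 6.168.
q = 5.67×10⁻⁸ × 3.768×10¹⁰ / 6.168.

q ≈ 346 W/m²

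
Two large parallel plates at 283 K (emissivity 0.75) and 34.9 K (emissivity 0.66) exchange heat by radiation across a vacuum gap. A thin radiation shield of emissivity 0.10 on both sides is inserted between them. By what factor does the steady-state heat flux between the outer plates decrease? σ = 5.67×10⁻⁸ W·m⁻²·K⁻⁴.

factor ≈ 11.3

Without shield: q₀ = σΔ(T⁴)/(1/ε₁+1/ε₂−1) with denominator 1.848.
With shield the two gaps are in series; the resistances add: (1/ε₁+1/ε_s−1)+(1/ε_s+1/ε₂−1) = 10.33+10.52 = 20.85.
Heat-flux ratio q₀/q = 20.85/1.848.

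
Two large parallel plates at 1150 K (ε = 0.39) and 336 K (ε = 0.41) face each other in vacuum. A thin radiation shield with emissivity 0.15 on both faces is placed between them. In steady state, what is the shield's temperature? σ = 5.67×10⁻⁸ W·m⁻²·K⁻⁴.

T_s ≈ 967 K

In steady state the net flux on the hot side equals that on the cold side.
σ(T₁⁴−T_s⁴)/D₁ = σ(T_s⁴−T₂⁴)/D₂, with D₁ = 1/ε₁+1/ε_s−1 = 8.231, D₂ = 1/ε_s+1/ε₂−1 = 8.106.
Solve for T_s⁴: T_s⁴ = (D₂·T₁⁴ + D₁·T₂⁴)/(D₁+D₂) = 8.742×10¹¹ K⁴.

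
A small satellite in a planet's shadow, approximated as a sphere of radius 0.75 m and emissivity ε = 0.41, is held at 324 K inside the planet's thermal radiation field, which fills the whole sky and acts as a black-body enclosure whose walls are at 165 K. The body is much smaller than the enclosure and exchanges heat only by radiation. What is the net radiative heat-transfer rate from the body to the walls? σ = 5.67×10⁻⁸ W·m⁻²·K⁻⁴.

P_net ≈ 1690 W

For a small grey body in a large enclosure: P_net = εσA(T_body⁴ − T_wall⁴).
A = 4πr² = 7.069 m²; T_body⁴ − T_wall⁴ = 1.102×10¹⁰ − 7.412×10⁸ = 1.028×10¹⁰ K⁴.
|P_net| = 0.41·5.67×10⁻⁸·7.069·1.028×10¹⁰.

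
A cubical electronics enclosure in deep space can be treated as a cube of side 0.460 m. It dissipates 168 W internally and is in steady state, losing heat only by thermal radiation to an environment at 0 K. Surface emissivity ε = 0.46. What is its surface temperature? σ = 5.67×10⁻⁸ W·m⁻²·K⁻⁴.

T ≈ 267 K

Steady state: internal power = radiated power, P = εσA T⁴.
Radiating area A = 6L² = 1.270 m².
T⁴ = P/(εσA) = 168/(0.46·5.67×10⁻⁸·1.270) = 5.073×10⁹ K⁴.
T = (5.073×10⁹)^(1/4).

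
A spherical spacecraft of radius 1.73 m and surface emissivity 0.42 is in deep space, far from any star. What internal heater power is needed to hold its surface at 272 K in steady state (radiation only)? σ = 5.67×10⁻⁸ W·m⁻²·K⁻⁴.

P ≈ 4900 W

P = εσ·4πr²·T⁴.
4πr² = 37.61 m²; T⁴ = 5.474×10⁹ K⁴.
P = 0.42·5.67×10⁻⁸·37.61·5.474×10⁹.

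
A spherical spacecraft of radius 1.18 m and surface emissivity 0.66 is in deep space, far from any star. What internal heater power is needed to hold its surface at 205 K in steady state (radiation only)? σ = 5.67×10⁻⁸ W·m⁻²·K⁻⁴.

P ≈ 1160 W

P = εσ·4πr²·T⁴.
4πr² = 17.50 m²; T⁴ = 1.766×10⁹ K⁴.
P = 0.66·5.67×10⁻⁸·17.50·1.766×10⁹.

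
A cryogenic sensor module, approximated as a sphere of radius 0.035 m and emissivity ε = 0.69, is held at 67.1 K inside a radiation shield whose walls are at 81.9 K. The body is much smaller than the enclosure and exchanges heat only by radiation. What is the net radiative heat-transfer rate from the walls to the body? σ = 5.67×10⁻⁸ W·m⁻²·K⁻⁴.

P_net ≈ 0.0149 W

For a small grey body in a large enclosure: P_net = εσA(T_body⁴ − T_wall⁴).
A = 4πr² = 0.01539 m²; T_body⁴ − T_wall⁴ = 2.027×10⁷ − 4.499×10⁷ = -2.472×10⁷ K⁴.
|P_net| = 0.69·5.67×10⁻⁸·0.01539·2.472×10⁷.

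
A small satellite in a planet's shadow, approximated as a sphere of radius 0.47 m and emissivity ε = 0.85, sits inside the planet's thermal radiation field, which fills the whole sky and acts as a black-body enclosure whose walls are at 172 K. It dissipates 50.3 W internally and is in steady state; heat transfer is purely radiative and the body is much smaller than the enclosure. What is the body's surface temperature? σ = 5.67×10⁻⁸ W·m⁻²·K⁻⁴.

For a small grey body in a large enclosure, net radiated power = εσA(T⁴ − T_w⁴).
Steady state: P = εσA(T⁴ − T_w⁴) with A = 4πr² = 2.776 m².
T⁴ = P/(εσA) + T_w⁴ = 50.3/(0.85·5.67×10⁻⁸·2.776) + (172)⁴
    = 3.760×10⁸ + 8.752×10⁸ = 1.251×10⁹ K⁴.

T ≈ 188 K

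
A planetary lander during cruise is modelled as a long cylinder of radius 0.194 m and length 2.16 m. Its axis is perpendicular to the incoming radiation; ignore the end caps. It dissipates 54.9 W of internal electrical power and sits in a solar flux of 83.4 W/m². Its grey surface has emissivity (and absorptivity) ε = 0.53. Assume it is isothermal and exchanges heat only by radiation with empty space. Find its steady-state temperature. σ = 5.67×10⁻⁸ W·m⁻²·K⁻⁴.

T ≈ 185 K

At steady state, absorbed solar power + internal power = radiated power.
Absorbed: α·S·A_cross = 0.53·83.4·0.8381 = 37.04 W (cross-section 2rL).
Total input = 37.04 + 54.9 = 91.94 W.
Radiated: εσ·A_surf·T⁴ with A_surf = 2πrL = 2.633 m².
T⁴ = 91.94/(0.53·5.67×10⁻⁸·2.633) = 1.162×10⁹ K⁴.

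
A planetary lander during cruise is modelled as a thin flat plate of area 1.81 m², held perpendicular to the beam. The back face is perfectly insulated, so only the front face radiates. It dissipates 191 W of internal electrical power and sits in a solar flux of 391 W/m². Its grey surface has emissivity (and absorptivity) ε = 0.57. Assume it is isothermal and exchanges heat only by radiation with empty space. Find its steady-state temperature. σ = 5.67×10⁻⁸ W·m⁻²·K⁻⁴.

T ≈ 317 K

At steady state, absorbed solar power + internal power = radiated power.
Absorbed: α·S·A_cross = 0.57·391·1.810 = 403.4 W (cross-section A).
Total input = 403.4 + 191 = 594.4 W.
Radiated: εσ·A_surf·T⁴ with A_surf = A = 1.810 m².
T⁴ = 594.4/(0.57·5.67×10⁻⁸·1.810) = 1.016×10¹⁰ K⁴.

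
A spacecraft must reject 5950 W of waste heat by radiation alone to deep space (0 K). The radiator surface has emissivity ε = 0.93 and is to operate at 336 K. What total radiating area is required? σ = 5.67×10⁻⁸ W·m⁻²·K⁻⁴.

P = εσA T⁴ ⇒ A = P/(εσT⁴).
T⁴ = 1.275×10¹⁰ K⁴.
A = 5950/(0.93 × 5.67×10⁻⁸ × 1.275×10¹⁰).

A ≈ 8.85 m²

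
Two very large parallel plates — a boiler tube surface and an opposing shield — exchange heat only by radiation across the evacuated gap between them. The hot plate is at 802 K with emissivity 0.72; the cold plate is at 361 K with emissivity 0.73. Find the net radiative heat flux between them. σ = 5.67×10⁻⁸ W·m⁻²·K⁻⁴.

For two infinite grey parallel plates, q = σ(T₁⁴ − T₂⁴)/(1/ε₁ + 1/ε₂ − 1).
T₁⁴ − T₂⁴ = 4.137×10¹¹ − 1.698×10¹⁰ = 3.967×10¹¹ K⁴.
1/ε₁ + 1/ε₂ − 1 = 1.389 + 1.370 − 1 = 1.759.
q = 5.67×10⁻⁸ × 3.967×10¹¹ / 1.759.

q ≈ 12800 W/m²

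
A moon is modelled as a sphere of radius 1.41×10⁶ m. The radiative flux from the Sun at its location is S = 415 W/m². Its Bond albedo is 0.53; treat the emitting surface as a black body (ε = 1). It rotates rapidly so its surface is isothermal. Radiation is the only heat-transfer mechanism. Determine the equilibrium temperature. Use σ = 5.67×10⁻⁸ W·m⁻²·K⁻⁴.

At equilibrium, absorbed power = emitted power.
Absorbing cross-section = πr² = 6.246×10¹² m²; emitting surface = 4πr² = 2.498×10¹³ m² (ratio 4).
(1−a)S·A_cross = εσ·A_surf·T⁴  ⇒  T⁴ = (1−a)S/(4σ).
T⁴ = 0.470·415/(4·5.67×10⁻⁸) = 8.600×10⁸ K⁴.
T = (8.600×10⁸)^(1/4).

T ≈ 171 K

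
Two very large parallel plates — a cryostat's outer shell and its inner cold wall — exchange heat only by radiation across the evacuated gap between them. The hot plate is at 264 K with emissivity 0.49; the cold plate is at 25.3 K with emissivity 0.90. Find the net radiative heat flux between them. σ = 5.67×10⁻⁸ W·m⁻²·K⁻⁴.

q ≈ 128 W/m²

For two infinite grey parallel plates, q = σ(T₁⁴ − T₂⁴)/(1/ε₁ + 1/ε₂ − 1).
T₁⁴ − T₂⁴ = 4.858×10⁹ − 4.097×10⁵ = 4.857×10⁹ K⁴.
1/ε₁ + 1/ε₂ − 1 = 2.041 + 1.111 − 1 = 2.152.
q = 5.67×10⁻⁸ × 4.857×10⁹ / 2.152.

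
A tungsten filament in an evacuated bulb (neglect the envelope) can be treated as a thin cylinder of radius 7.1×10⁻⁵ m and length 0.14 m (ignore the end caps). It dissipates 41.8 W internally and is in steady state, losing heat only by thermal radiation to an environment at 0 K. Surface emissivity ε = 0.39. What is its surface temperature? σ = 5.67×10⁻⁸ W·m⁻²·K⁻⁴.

T ≈ 2350 K

Steady state: internal power = radiated power, P = εσA T⁴.
Radiating area A = 2πrL = 6.245×10⁻⁵ m².
T⁴ = P/(εσA) = 41.8/(0.39·5.67×10⁻⁸·6.245×10⁻⁵) = 3.027×10¹³ K⁴.
T = (3.027×10¹³)^(1/4).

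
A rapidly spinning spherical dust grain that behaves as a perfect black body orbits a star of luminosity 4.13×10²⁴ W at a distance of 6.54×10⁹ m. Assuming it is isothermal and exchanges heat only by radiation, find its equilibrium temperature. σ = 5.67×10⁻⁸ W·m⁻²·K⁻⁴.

T ≈ 429 K

First find the stellar flux at distance d: S = L/(4πd²) = 4.13×10²⁴/(4π·(6.54×10⁹)²) = 7684 W/m².
For an isothermal sphere, absorbed (1−a)S·πr² = emitted σ·4πr²·T⁴, so T⁴ = (1−a)S/(4σ).
T⁴ = 1.00·7684/(4·5.67×10⁻⁸) = 3.388×10¹⁰ K⁴.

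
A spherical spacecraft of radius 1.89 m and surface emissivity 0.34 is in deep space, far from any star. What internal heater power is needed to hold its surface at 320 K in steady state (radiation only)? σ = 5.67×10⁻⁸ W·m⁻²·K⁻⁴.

P ≈ 9070 W

P = εσ·4πr²·T⁴.
4πr² = 44.89 m²; T⁴ = 1.049×10¹⁰ K⁴.
P = 0.34·5.67×10⁻⁸·44.89·1.049×10¹⁰.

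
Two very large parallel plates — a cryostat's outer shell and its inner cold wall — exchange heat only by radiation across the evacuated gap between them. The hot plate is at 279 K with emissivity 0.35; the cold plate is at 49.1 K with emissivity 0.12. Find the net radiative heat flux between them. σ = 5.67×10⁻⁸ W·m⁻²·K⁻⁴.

For two infinite grey parallel plates, q = σ(T₁⁴ − T₂⁴)/(1/ε₁ + 1/ε₂ − 1).
T₁⁴ − T₂⁴ = 6.059×10⁹ − 5.812×10⁶ = 6.053×10⁹ K⁴.
1/ε₁ + 1/ε₂ − 1 = 2.857 + 8.333 − 1 = 10.19.
q = 5.67×10⁻⁸ × 6.053×10⁹ / 10.19.

q ≈ 33.7 W/m²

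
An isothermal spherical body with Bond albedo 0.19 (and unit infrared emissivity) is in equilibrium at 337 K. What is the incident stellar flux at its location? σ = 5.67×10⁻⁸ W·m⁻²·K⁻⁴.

(1−a)S·πr² = σ·4πr²·T⁴ ⇒ S = 4σT⁴/(1−a).
S = 4·5.67×10⁻⁸·1.290×10¹⁰/0.810.

S ≈ 3610 W/m²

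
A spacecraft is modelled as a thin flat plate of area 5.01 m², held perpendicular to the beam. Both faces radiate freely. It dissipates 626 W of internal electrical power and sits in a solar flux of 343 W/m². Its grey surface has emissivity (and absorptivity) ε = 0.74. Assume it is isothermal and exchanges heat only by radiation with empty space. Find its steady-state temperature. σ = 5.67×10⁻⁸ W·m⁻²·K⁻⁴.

T ≈ 259 K

At steady state, absorbed solar power + internal power = radiated power.
Absorbed: α·S·A_cross = 0.74·343·5.010 = 1272 W (cross-section A).
Total input = 1272 + 626 = 1898 W.
Radiated: εσ·A_surf·T⁴ with A_surf = 2A = 10.02 m².
T⁴ = 1898/(0.74·5.67×10⁻⁸·10.02) = 4.514×10⁹ K⁴.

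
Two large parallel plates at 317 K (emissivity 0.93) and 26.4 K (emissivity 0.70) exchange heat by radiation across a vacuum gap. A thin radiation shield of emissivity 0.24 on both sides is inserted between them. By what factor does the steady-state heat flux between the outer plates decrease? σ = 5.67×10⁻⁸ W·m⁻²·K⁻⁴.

factor ≈ 5.88

Without shield: q₀ = σΔ(T⁴)/(1/ε₁+1/ε₂−1) with denominator 1.504.
With shield the two gaps are in series; the resistances add: (1/ε₁+1/ε_s−1)+(1/ε_s+1/ε₂−1) = 4.242+4.595 = 8.837.
Heat-flux ratio q₀/q = 8.837/1.504.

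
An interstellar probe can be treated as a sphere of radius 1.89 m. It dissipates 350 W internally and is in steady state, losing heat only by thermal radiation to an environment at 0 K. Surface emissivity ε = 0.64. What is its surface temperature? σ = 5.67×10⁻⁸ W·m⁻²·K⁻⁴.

Steady state: internal power = radiated power, P = εσA T⁴.
Radiating area A = 4πr² = 44.89 m².
T⁴ = P/(εσA) = 350/(0.64·5.67×10⁻⁸·44.89) = 2.149×10⁸ K⁴.
T = (2.149×10⁸)^(1/4).

T ≈ 121 K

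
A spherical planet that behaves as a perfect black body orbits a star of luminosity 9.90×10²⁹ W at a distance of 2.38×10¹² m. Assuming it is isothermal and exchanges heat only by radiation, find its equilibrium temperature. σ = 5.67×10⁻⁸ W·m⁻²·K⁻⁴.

First find the stellar flux at distance d: S = L/(4πd²) = 9.90×10²⁹/(4π·(2.38×10¹²)²) = 13910 W/m².
For an isothermal sphere, absorbed (1−a)S·πr² = emitted σ·4πr²·T⁴, so T⁴ = (1−a)S/(4σ).
T⁴ = 1.00·13910/(4·5.67×10⁻⁸) = 6.132×10¹⁰ K⁴.

T ≈ 498 K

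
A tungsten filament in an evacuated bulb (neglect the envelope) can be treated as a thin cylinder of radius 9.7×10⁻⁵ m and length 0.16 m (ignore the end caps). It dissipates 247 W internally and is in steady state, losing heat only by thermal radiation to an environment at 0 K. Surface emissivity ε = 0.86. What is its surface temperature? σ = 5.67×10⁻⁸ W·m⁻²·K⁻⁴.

Steady state: internal power = radiated power, P = εσA T⁴.
Radiating area A = 2πrL = 9.752×10⁻⁵ m².
T⁴ = P/(εσA) = 247/(0.86·5.67×10⁻⁸·9.752×10⁻⁵) = 5.195×10¹³ K⁴.
T = (5.195×10¹³)^(1/4).

T ≈ 2680 K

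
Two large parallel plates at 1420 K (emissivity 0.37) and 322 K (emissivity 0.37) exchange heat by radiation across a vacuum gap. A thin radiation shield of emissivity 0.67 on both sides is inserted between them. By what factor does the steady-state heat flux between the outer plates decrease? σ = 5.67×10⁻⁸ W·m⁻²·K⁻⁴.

factor ≈ 1.45

Without shield: q₀ = σΔ(T⁴)/(1/ε₁+1/ε₂−1) with denominator 4.405.
With shield the two gaps are in series; the resistances add: (1/ε₁+1/ε_s−1)+(1/ε_s+1/ε₂−1) = 3.195+3.195 = 6.390.
Heat-flux ratio q₀/q = 6.390/4.405.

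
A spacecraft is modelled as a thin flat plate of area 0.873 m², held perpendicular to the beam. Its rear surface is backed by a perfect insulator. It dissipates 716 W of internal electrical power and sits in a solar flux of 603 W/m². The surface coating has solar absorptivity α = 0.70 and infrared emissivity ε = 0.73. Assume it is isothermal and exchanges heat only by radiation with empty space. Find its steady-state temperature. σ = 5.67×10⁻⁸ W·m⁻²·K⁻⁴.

At steady state, absorbed solar power + internal power = radiated power.
Absorbed: α·S·A_cross = 0.70·603·0.8730 = 368.5 W (cross-section A).
Total input = 368.5 + 716 = 1084 W.
Radiated: εσ·A_surf·T⁴ with A_surf = A = 0.8730 m².
T⁴ = 1084/(0.73·5.67×10⁻⁸·0.8730) = 3.001×10¹⁰ K⁴.

T ≈ 416 K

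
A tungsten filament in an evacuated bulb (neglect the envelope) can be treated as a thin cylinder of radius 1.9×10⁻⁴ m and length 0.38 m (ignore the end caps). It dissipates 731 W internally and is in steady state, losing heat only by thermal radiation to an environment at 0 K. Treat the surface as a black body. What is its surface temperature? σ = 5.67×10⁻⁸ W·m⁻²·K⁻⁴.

Steady state: internal power = radiated power, P = εσA T⁴.
Radiating area A = 2πrL = 4.536×10⁻⁴ m².
T⁴ = P/(εσA) = 731/(1.0·5.67×10⁻⁸·4.536×10⁻⁴) = 2.842×10¹³ K⁴.
T = (2.842×10¹³)^(1/4).

T ≈ 2310 K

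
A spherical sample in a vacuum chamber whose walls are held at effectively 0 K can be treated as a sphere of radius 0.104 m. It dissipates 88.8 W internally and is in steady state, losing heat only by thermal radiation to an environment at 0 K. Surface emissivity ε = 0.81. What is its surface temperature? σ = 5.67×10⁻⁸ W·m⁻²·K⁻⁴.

T ≈ 345 K

Steady state: internal power = radiated power, P = εσA T⁴.
Radiating area A = 4πr² = 0.1359 m².
T⁴ = P/(εσA) = 88.8/(0.81·5.67×10⁻⁸·0.1359) = 1.423×10¹⁰ K⁴.
T = (1.423×10¹⁰)^(1/4).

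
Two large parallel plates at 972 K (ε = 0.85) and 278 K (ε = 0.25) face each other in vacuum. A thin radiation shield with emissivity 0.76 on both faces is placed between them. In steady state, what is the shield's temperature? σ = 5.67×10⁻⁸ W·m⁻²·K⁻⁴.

In steady state the net flux on the hot side equals that on the cold side.
σ(T₁⁴−T_s⁴)/D₁ = σ(T_s⁴−T₂⁴)/D₂, with D₁ = 1/ε₁+1/ε_s−1 = 1.492, D₂ = 1/ε_s+1/ε₂−1 = 4.316.
Solve for T_s⁴: T_s⁴ = (D₂·T₁⁴ + D₁·T₂⁴)/(D₁+D₂) = 6.648×10¹¹ K⁴.

T_s ≈ 903 K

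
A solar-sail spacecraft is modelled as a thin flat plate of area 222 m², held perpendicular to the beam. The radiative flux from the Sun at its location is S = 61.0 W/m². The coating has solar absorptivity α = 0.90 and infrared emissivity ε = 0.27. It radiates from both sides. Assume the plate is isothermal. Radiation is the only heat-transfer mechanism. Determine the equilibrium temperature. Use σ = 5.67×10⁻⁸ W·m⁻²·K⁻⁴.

T ≈ 206 K

At equilibrium, absorbed power = emitted power.
Absorbing cross-section = A = 222.0 m²; emitting surface = 2A = 444.0 m² (ratio 2).
αS·A_cross = εσ·A_surf·T⁴  ⇒  T⁴ = αS/(ε·2σ).
T⁴ = 0.900·61.0/(0.27·2·5.67×10⁻⁸) = 1.793×10⁹ K⁴.
T = (1.793×10⁹)^(1/4).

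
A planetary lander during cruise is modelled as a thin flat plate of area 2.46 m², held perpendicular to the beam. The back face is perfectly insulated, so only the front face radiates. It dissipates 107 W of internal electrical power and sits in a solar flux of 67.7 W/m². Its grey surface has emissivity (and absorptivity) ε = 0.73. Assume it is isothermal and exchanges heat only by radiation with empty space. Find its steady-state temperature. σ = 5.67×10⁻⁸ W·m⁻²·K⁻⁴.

At steady state, absorbed solar power + internal power = radiated power.
Absorbed: α·S·A_cross = 0.73·67.7·2.460 = 121.6 W (cross-section A).
Total input = 121.6 + 107 = 228.6 W.
Radiated: εσ·A_surf·T⁴ with A_surf = A = 2.460 m².
T⁴ = 228.6/(0.73·5.67×10⁻⁸·2.460) = 2.245×10⁹ K⁴.

T ≈ 218 K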